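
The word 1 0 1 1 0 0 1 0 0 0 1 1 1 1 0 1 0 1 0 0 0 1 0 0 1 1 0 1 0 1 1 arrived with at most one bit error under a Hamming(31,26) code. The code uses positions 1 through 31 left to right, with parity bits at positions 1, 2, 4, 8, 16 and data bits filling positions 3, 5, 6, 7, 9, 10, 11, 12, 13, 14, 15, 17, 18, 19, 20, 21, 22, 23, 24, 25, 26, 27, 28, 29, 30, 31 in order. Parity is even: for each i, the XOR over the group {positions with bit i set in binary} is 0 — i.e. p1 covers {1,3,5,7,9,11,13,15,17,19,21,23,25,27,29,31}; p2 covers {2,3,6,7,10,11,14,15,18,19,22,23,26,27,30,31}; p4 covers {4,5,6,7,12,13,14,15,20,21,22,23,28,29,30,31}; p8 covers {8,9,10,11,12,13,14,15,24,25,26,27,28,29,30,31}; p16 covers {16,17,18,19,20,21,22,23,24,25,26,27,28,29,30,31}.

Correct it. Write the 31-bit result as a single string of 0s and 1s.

s1 (pos 1,3,5,7,9,11,13,15,17,19,21,23,25,27,29,31): 1⊕1⊕0⊕1⊕0⊕1⊕1⊕0⊕0⊕0⊕0⊕0⊕1⊕0⊕0⊕1 = 1
s2 (pos 2,3,6,7,10,11,14,15,18,19,22,23,26,27,30,31): 0⊕1⊕0⊕1⊕0⊕1⊕1⊕0⊕1⊕0⊕1⊕0⊕1⊕0⊕1⊕1 = 1
s4 (pos 4,5,6,7,12,13,14,15,20,21,22,23,28,29,30,31): 1⊕0⊕0⊕1⊕1⊕1⊕1⊕0⊕0⊕0⊕1⊕0⊕1⊕0⊕1⊕1 = 1
s8 (pos 8,9,10,11,12,13,14,15,24,25,26,27,28,29,30,31): 0⊕0⊕0⊕1⊕1⊕1⊕1⊕0⊕0⊕1⊕1⊕0⊕1⊕0⊕1⊕1 = 1
s16 (pos 16,17,18,19,20,21,22,23,24,25,26,27,28,29,30,31): 1⊕0⊕1⊕0⊕0⊕0⊕1⊕0⊕0⊕1⊕1⊕0⊕1⊕0⊕1⊕1 = 0
Syndrome s16…s1 = 01111 → error at position 15.
Flip position 15: 1011001000111101010001001101011 → 1011001000111111010001001101011

1011001000111111010001001101011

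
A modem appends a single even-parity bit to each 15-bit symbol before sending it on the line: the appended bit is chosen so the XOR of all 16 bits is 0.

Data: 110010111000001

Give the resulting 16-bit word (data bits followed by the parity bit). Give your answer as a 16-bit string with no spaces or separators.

1100101110000011

XOR of the 15 data bits: 1⊕1⊕0⊕0⊕1⊕0⊕1⊕1⊕1⊕0⊕0⊕0⊕0⊕0⊕1 = 1
Parity bit = 1 (so all 16 bits XOR to 0).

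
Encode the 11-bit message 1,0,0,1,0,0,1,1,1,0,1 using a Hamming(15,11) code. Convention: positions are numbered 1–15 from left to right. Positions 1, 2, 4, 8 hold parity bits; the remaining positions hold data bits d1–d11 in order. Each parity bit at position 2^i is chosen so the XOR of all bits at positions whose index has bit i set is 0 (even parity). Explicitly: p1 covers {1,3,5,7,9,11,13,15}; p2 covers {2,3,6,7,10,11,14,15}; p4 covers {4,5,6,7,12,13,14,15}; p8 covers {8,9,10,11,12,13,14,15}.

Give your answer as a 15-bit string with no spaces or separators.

101000100011101

Place data at non-parity positions: p1 p2 1 p4 0 0 1 p8 0 0 1 1 1 0 1
p1 (pos 1,3,5,7,9,11,13,15): XOR of data positions = 1⊕0⊕1⊕0⊕1⊕1⊕1 = 1
p2 (pos 2,3,6,7,10,11,14,15): XOR of data positions = 1⊕0⊕1⊕0⊕1⊕0⊕1 = 0
p4 (pos 4,5,6,7,12,13,14,15): XOR of data positions = 0⊕0⊕1⊕1⊕1⊕0⊕1 = 0
p8 (pos 8,9,10,11,12,13,14,15): XOR of data positions = 0⊕0⊕1⊕1⊕1⊕0⊕1 = 0
Codeword: 101000100011101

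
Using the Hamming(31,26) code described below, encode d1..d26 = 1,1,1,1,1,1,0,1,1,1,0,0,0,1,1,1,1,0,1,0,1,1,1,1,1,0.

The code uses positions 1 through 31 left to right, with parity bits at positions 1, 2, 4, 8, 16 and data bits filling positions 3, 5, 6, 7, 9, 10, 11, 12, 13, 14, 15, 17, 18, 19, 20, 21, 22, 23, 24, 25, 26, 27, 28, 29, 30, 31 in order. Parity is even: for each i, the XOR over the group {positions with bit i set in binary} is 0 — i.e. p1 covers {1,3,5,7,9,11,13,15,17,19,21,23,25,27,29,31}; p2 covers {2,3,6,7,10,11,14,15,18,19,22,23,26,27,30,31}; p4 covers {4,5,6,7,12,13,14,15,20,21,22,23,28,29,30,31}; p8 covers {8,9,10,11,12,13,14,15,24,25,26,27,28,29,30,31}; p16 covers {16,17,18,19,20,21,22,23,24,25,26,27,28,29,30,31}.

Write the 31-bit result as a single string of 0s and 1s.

1010111111011100001111010111110

Place data at non-parity positions: p1 p2 1 p4 1 1 1 p8 1 1 0 1 1 1 0 p16 0 0 1 1 1 1 0 1 0 1 1 1 1 1 0
p1 (pos 1,3,5,7,9,11,13,15,17,19,21,23,25,27,29,31): XOR of data positions = 1⊕1⊕1⊕1⊕0⊕1⊕0⊕0⊕1⊕1⊕0⊕0⊕1⊕1⊕0 = 1
p2 (pos 2,3,6,7,10,11,14,15,18,19,22,23,26,27,30,31): XOR of data positions = 1⊕1⊕1⊕1⊕0⊕1⊕0⊕0⊕1⊕1⊕0⊕1⊕1⊕1⊕0 = 0
p4 (pos 4,5,6,7,12,13,14,15,20,21,22,23,28,29,30,31): XOR of data positions = 1⊕1⊕1⊕1⊕1⊕1⊕0⊕1⊕1⊕1⊕0⊕1⊕1⊕1⊕0 = 0
p8 (pos 8,9,10,11,12,13,14,15,24,25,26,27,28,29,30,31): XOR of data positions = 1⊕1⊕0⊕1⊕1⊕1⊕0⊕1⊕0⊕1⊕1⊕1⊕1⊕1⊕0 = 1
p16 (pos 16,17,18,19,20,21,22,23,24,25,26,27,28,29,30,31): XOR of data positions = 0⊕0⊕1⊕1⊕1⊕1⊕0⊕1⊕0⊕1⊕1⊕1⊕1⊕1⊕0 = 0
Codeword: 1010111111011100001111010111110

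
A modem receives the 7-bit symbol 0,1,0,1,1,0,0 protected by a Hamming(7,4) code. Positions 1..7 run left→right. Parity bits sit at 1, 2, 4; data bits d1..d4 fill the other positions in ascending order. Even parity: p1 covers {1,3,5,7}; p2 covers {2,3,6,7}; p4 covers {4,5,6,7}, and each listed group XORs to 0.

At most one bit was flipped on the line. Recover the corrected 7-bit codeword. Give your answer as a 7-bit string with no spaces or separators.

0111100

s1 (pos 1,3,5,7): 0⊕0⊕1⊕0 = 1
s2 (pos 2,3,6,7): 1⊕0⊕0⊕0 = 1
s4 (pos 4,5,6,7): 1⊕1⊕0⊕0 = 0
Syndrome s4…s1 = 011 → error at position 3.
Flip position 3: 0101100 → 0111100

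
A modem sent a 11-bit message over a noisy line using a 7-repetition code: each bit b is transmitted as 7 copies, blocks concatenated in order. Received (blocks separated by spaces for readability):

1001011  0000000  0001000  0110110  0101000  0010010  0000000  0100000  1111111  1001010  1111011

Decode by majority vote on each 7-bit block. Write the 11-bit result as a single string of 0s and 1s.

10010000101

Block 1 (1001011): 4 ones → 1
Block 2 (0000000): 0 ones → 0
Block 3 (0001000): 1 one → 0
Block 4 (0110110): 4 ones → 1
Block 5 (0101000): 2 ones → 0
Block 6 (0010010): 2 ones → 0
Block 7 (0000000): 0 ones → 0
Block 8 (0100000): 1 one → 0
Block 9 (1111111): 7 ones → 1
Block 10 (1001010): 3 ones → 0
Block 11 (1111011): 6 ones → 1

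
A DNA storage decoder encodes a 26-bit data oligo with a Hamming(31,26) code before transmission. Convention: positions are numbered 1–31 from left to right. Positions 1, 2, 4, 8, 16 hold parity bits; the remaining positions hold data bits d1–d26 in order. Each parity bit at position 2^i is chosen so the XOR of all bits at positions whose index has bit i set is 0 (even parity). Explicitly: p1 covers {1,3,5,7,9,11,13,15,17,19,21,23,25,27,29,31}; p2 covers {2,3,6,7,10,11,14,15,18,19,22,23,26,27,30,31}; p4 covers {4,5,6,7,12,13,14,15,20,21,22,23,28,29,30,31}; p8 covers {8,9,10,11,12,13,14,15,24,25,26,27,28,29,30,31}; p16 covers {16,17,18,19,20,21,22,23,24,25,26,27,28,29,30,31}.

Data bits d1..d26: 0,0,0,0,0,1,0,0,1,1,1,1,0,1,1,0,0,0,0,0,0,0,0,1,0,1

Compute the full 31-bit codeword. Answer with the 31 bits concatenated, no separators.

0100000001001111101100000000101

Place data at non-parity positions: p1 p2 0 p4 0 0 0 p8 0 1 0 0 1 1 1 p16 1 0 1 1 0 0 0 0 0 0 0 0 1 0 1
p1 (pos 1,3,5,7,9,11,13,15,17,19,21,23,25,27,29,31): XOR of data positions = 0⊕0⊕0⊕0⊕0⊕1⊕1⊕1⊕1⊕0⊕0⊕0⊕0⊕1⊕1 = 0
p2 (pos 2,3,6,7,10,11,14,15,18,19,22,23,26,27,30,31): XOR of data positions = 0⊕0⊕0⊕1⊕0⊕1⊕1⊕0⊕1⊕0⊕0⊕0⊕0⊕0⊕1 = 1
p4 (pos 4,5,6,7,12,13,14,15,20,21,22,23,28,29,30,31): XOR of data positions = 0⊕0⊕0⊕0⊕1⊕1⊕1⊕1⊕0⊕0⊕0⊕0⊕1⊕0⊕1 = 0
p8 (pos 8,9,10,11,12,13,14,15,24,25,26,27,28,29,30,31): XOR of data positions = 0⊕1⊕0⊕0⊕1⊕1⊕1⊕0⊕0⊕0⊕0⊕0⊕1⊕0⊕1 = 0
p16 (pos 16,17,18,19,20,21,22,23,24,25,26,27,28,29,30,31): XOR of data positions = 1⊕0⊕1⊕1⊕0⊕0⊕0⊕0⊕0⊕0⊕0⊕0⊕1⊕0⊕1 = 1
Codeword: 0100000001001111101100000000101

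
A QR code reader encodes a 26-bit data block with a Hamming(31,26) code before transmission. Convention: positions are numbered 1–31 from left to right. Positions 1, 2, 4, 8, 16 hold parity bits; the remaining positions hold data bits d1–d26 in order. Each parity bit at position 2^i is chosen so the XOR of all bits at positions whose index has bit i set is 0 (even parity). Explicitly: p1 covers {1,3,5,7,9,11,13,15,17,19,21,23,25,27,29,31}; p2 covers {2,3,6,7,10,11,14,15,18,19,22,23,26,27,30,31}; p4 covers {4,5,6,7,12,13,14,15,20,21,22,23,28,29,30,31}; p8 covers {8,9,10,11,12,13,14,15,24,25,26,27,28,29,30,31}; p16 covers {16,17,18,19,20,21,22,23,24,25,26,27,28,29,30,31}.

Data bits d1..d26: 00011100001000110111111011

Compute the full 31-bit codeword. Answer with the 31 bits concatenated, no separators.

0000001011000010000110111111011

Place data at non-parity positions: p1 p2 0 p4 0 0 1 p8 1 1 0 0 0 0 1 p16 0 0 0 1 1 0 1 1 1 1 1 1 0 1 1
p1 (pos 1,3,5,7,9,11,13,15,17,19,21,23,25,27,29,31): XOR of data positions = 0⊕0⊕1⊕1⊕0⊕0⊕1⊕0⊕0⊕1⊕1⊕1⊕1⊕0⊕1 = 0
p2 (pos 2,3,6,7,10,11,14,15,18,19,22,23,26,27,30,31): XOR of data positions = 0⊕0⊕1⊕1⊕0⊕0⊕1⊕0⊕0⊕0⊕1⊕1⊕1⊕1⊕1 = 0
p4 (pos 4,5,6,7,12,13,14,15,20,21,22,23,28,29,30,31): XOR of data positions = 0⊕0⊕1⊕0⊕0⊕0⊕1⊕1⊕1⊕0⊕1⊕1⊕0⊕1⊕1 = 0
p8 (pos 8,9,10,11,12,13,14,15,24,25,26,27,28,29,30,31): XOR of data positions = 1⊕1⊕0⊕0⊕0⊕0⊕1⊕1⊕1⊕1⊕1⊕1⊕0⊕1⊕1 = 0
p16 (pos 16,17,18,19,20,21,22,23,24,25,26,27,28,29,30,31): XOR of data positions = 0⊕0⊕0⊕1⊕1⊕0⊕1⊕1⊕1⊕1⊕1⊕1⊕0⊕1⊕1 = 0
Codeword: 0000001011000010000110111111011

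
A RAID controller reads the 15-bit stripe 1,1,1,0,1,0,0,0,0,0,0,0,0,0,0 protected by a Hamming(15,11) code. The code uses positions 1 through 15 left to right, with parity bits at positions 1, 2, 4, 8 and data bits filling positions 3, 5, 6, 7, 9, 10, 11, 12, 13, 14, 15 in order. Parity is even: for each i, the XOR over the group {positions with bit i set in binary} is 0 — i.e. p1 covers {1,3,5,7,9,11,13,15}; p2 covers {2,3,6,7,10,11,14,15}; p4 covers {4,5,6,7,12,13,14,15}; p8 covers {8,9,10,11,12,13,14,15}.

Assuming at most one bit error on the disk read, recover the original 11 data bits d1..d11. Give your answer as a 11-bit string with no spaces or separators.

s1 (pos 1,3,5,7,9,11,13,15): 1⊕1⊕1⊕0⊕0⊕0⊕0⊕0 = 1
s2 (pos 2,3,6,7,10,11,14,15): 1⊕1⊕0⊕0⊕0⊕0⊕0⊕0 = 0
s4 (pos 4,5,6,7,12,13,14,15): 0⊕1⊕0⊕0⊕0⊕0⊕0⊕0 = 1
s8 (pos 8,9,10,11,12,13,14,15): 0⊕0⊕0⊕0⊕0⊕0⊕0⊕0 = 0
Syndrome s8…s1 = 0101 → error at position 5.
Flip position 5: 111010000000000 → 111000000000000
Read data bits from positions 3,5,6,7,9,10,11,12,13,14,15: 10000000000

10000000000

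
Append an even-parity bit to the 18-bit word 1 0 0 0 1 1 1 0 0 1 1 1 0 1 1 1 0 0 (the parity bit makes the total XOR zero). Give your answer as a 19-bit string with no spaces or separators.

XOR of the 18 data bits: 1⊕0⊕0⊕0⊕1⊕1⊕1⊕0⊕0⊕1⊕1⊕1⊕0⊕1⊕1⊕1⊕0⊕0 = 0
Parity bit = 0 (so all 19 bits XOR to 0).

1000111001110111000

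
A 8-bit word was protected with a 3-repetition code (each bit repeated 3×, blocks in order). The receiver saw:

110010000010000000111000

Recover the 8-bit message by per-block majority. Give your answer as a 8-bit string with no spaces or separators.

10000010

Block 1 (110): 2 ones → 1
Block 2 (010): 1 one → 0
Block 3 (000): 0 ones → 0
Block 4 (010): 1 one → 0
Block 5 (000): 0 ones → 0
Block 6 (000): 0 ones → 0
Block 7 (111): 3 ones → 1
Block 8 (000): 0 ones → 0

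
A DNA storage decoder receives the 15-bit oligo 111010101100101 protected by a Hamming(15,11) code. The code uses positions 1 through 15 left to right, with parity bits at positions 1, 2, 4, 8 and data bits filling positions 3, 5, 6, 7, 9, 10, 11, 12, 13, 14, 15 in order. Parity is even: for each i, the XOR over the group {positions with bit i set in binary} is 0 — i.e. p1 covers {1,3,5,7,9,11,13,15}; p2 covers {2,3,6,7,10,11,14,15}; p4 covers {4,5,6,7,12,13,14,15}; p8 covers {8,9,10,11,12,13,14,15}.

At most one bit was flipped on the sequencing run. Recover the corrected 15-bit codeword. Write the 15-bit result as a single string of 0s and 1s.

s1 (pos 1,3,5,7,9,11,13,15): 1⊕1⊕1⊕1⊕1⊕0⊕1⊕1 = 1
s2 (pos 2,3,6,7,10,11,14,15): 1⊕1⊕0⊕1⊕1⊕0⊕0⊕1 = 1
s4 (pos 4,5,6,7,12,13,14,15): 0⊕1⊕0⊕1⊕0⊕1⊕0⊕1 = 0
s8 (pos 8,9,10,11,12,13,14,15): 0⊕1⊕1⊕0⊕0⊕1⊕0⊕1 = 0
Syndrome s8…s1 = 0011 → error at position 3.
Flip position 3: 111010101100101 → 110010101100101

110010101100101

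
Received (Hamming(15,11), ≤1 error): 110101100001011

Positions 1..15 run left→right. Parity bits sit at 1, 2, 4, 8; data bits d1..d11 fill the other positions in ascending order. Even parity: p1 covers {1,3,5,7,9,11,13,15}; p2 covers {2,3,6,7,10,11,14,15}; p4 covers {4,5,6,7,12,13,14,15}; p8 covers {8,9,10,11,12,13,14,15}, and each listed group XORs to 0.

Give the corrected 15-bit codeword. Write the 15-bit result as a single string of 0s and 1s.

s1 (pos 1,3,5,7,9,11,13,15): 1⊕0⊕0⊕1⊕0⊕0⊕0⊕1 = 1
s2 (pos 2,3,6,7,10,11,14,15): 1⊕0⊕1⊕1⊕0⊕0⊕1⊕1 = 1
s4 (pos 4,5,6,7,12,13,14,15): 1⊕0⊕1⊕1⊕1⊕0⊕1⊕1 = 0
s8 (pos 8,9,10,11,12,13,14,15): 0⊕0⊕0⊕0⊕1⊕0⊕1⊕1 = 1
Syndrome s8…s1 = 1011 → error at position 11.
Flip position 11: 110101100001011 → 110101100011011

110101100011011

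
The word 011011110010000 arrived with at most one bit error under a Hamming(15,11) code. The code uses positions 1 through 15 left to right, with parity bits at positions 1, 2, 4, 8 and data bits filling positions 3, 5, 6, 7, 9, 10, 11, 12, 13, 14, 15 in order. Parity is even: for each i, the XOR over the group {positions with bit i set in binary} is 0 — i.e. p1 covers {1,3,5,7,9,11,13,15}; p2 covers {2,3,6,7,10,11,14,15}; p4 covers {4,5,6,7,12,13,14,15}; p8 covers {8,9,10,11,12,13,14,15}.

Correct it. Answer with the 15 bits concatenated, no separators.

s1 (pos 1,3,5,7,9,11,13,15): 0⊕1⊕1⊕1⊕0⊕1⊕0⊕0 = 0
s2 (pos 2,3,6,7,10,11,14,15): 1⊕1⊕1⊕1⊕0⊕1⊕0⊕0 = 1
s4 (pos 4,5,6,7,12,13,14,15): 0⊕1⊕1⊕1⊕0⊕0⊕0⊕0 = 1
s8 (pos 8,9,10,11,12,13,14,15): 1⊕0⊕0⊕1⊕0⊕0⊕0⊕0 = 0
Syndrome s8…s1 = 0110 → error at position 6.
Flip position 6: 011011110010000 → 011010110010000

011010110010000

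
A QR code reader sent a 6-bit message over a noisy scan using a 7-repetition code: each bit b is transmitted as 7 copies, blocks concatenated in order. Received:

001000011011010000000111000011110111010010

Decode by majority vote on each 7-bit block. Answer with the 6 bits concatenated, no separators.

010010

Block 1 (0010000): 1 one → 0
Block 2 (1101101): 5 ones → 1
Block 3 (0000000): 0 ones → 0
Block 4 (1110000): 3 ones → 0
Block 5 (1111011): 6 ones → 1
Block 6 (1010010): 3 ones → 0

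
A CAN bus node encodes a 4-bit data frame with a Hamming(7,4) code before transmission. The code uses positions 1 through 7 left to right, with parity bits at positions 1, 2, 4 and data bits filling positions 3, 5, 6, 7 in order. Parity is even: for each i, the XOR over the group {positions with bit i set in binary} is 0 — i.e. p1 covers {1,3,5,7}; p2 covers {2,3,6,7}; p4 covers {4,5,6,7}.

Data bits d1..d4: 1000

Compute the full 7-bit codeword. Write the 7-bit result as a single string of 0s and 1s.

1110000

Place data at non-parity positions: p1 p2 1 p4 0 0 0
p1 (pos 1,3,5,7): XOR of data positions = 1⊕0⊕0 = 1
p2 (pos 2,3,6,7): XOR of data positions = 1⊕0⊕0 = 1
p4 (pos 4,5,6,7): XOR of data positions = 0⊕0⊕0 = 0
Codeword: 1110000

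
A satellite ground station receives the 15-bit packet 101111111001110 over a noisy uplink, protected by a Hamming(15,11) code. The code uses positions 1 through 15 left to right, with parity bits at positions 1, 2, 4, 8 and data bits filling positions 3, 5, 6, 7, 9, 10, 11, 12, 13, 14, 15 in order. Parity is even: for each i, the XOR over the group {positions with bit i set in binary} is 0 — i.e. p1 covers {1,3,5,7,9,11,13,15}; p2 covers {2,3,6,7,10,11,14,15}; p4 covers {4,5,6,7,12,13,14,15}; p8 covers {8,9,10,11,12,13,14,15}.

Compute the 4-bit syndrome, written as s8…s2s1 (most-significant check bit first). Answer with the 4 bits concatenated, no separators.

1100

s1 (pos 1,3,5,7,9,11,13,15): 1⊕1⊕1⊕1⊕1⊕0⊕1⊕0 = 0
s2 (pos 2,3,6,7,10,11,14,15): 0⊕1⊕1⊕1⊕0⊕0⊕1⊕0 = 0
s4 (pos 4,5,6,7,12,13,14,15): 1⊕1⊕1⊕1⊕1⊕1⊕1⊕0 = 1
s8 (pos 8,9,10,11,12,13,14,15): 1⊕1⊕0⊕0⊕1⊕1⊕1⊕0 = 1
Syndrome s8…s1 = 1100 → error at position 12.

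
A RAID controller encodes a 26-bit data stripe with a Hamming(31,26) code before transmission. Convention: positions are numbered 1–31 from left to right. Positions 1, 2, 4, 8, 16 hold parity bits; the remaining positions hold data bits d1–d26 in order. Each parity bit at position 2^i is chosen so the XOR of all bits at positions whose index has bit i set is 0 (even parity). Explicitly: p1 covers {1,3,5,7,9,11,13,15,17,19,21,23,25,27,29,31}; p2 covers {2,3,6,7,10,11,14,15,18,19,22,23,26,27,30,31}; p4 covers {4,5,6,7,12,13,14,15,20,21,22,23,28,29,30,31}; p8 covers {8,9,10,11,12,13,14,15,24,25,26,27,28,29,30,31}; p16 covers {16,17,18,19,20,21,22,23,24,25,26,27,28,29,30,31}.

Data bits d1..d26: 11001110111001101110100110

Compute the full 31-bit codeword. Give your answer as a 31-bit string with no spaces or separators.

Place data at non-parity positions: p1 p2 1 p4 1 0 0 p8 1 1 1 0 1 1 1 p16 0 0 1 1 0 1 1 1 0 1 0 0 1 1 0
p1 (pos 1,3,5,7,9,11,13,15,17,19,21,23,25,27,29,31): XOR of data positions = 1⊕1⊕0⊕1⊕1⊕1⊕1⊕0⊕1⊕0⊕1⊕0⊕0⊕1⊕0 = 1
p2 (pos 2,3,6,7,10,11,14,15,18,19,22,23,26,27,30,31): XOR of data positions = 1⊕0⊕0⊕1⊕1⊕1⊕1⊕0⊕1⊕1⊕1⊕1⊕0⊕1⊕0 = 0
p4 (pos 4,5,6,7,12,13,14,15,20,21,22,23,28,29,30,31): XOR of data positions = 1⊕0⊕0⊕0⊕1⊕1⊕1⊕1⊕0⊕1⊕1⊕0⊕1⊕1⊕0 = 1
p8 (pos 8,9,10,11,12,13,14,15,24,25,26,27,28,29,30,31): XOR of data positions = 1⊕1⊕1⊕0⊕1⊕1⊕1⊕1⊕0⊕1⊕0⊕0⊕1⊕1⊕0 = 0
p16 (pos 16,17,18,19,20,21,22,23,24,25,26,27,28,29,30,31): XOR of data positions = 0⊕0⊕1⊕1⊕0⊕1⊕1⊕1⊕0⊕1⊕0⊕0⊕1⊕1⊕0 = 0
Codeword: 1011100011101110001101110100110

1011100011101110001101110100110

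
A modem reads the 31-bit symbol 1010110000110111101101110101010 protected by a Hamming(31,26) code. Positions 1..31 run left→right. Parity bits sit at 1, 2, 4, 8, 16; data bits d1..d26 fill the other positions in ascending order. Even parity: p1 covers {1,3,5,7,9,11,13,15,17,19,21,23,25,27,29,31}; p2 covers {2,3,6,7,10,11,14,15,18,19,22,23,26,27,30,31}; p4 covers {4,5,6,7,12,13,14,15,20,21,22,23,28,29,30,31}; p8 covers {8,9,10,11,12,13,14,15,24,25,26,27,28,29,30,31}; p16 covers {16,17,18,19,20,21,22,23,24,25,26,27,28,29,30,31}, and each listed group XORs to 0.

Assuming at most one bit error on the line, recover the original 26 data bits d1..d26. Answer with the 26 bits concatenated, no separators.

11100011011101101110101010

s1 (pos 1,3,5,7,9,11,13,15,17,19,21,23,25,27,29,31): 1⊕1⊕1⊕0⊕0⊕1⊕0⊕1⊕1⊕1⊕0⊕1⊕0⊕0⊕0⊕0 = 0
s2 (pos 2,3,6,7,10,11,14,15,18,19,22,23,26,27,30,31): 0⊕1⊕1⊕0⊕0⊕1⊕1⊕1⊕0⊕1⊕1⊕1⊕1⊕0⊕1⊕0 = 0
s4 (pos 4,5,6,7,12,13,14,15,20,21,22,23,28,29,30,31): 0⊕1⊕1⊕0⊕1⊕0⊕1⊕1⊕1⊕0⊕1⊕1⊕1⊕0⊕1⊕0 = 0
s8 (pos 8,9,10,11,12,13,14,15,24,25,26,27,28,29,30,31): 0⊕0⊕0⊕1⊕1⊕0⊕1⊕1⊕1⊕0⊕1⊕0⊕1⊕0⊕1⊕0 = 0
s16 (pos 16,17,18,19,20,21,22,23,24,25,26,27,28,29,30,31): 1⊕1⊕0⊕1⊕1⊕0⊕1⊕1⊕1⊕0⊕1⊕0⊕1⊕0⊕1⊕0 = 0
Syndrome s16…s1 = 00000 → no error.
Read data bits from positions 3,5,6,7,9,10,11,12,13,14,15,17,18,19,20,21,22,23,24,25,26,27,28,29,30,31: 11100011011101101110101010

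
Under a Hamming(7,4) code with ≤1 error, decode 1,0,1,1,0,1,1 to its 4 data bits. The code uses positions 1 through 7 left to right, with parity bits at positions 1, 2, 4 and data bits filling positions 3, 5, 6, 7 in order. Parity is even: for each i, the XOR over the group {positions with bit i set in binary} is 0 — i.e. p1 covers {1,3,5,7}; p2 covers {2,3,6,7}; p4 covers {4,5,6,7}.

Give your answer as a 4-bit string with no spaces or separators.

1010

s1 (pos 1,3,5,7): 1⊕1⊕0⊕1 = 1
s2 (pos 2,3,6,7): 0⊕1⊕1⊕1 = 1
s4 (pos 4,5,6,7): 1⊕0⊕1⊕1 = 1
Syndrome s4…s1 = 111 → error at position 7.
Flip position 7: 1011011 → 1011010
Read data bits from positions 3,5,6,7: 1010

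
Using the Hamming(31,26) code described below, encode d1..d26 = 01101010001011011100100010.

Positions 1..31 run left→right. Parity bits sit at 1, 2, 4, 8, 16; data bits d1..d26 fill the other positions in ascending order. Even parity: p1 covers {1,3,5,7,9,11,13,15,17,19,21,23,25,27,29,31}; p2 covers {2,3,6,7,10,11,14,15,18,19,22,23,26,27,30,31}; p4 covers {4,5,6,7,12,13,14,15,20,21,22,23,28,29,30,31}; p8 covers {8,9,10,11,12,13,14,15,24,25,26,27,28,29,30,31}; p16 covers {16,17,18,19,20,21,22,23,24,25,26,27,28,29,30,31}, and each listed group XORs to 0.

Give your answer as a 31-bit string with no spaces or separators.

Place data at non-parity positions: p1 p2 0 p4 1 1 0 p8 1 0 1 0 0 0 1 p16 0 1 1 0 1 1 1 0 0 1 0 0 0 1 0
p1 (pos 1,3,5,7,9,11,13,15,17,19,21,23,25,27,29,31): XOR of data positions = 0⊕1⊕0⊕1⊕1⊕0⊕1⊕0⊕1⊕1⊕1⊕0⊕0⊕0⊕0 = 1
p2 (pos 2,3,6,7,10,11,14,15,18,19,22,23,26,27,30,31): XOR of data positions = 0⊕1⊕0⊕0⊕1⊕0⊕1⊕1⊕1⊕1⊕1⊕1⊕0⊕1⊕0 = 1
p4 (pos 4,5,6,7,12,13,14,15,20,21,22,23,28,29,30,31): XOR of data positions = 1⊕1⊕0⊕0⊕0⊕0⊕1⊕0⊕1⊕1⊕1⊕0⊕0⊕1⊕0 = 1
p8 (pos 8,9,10,11,12,13,14,15,24,25,26,27,28,29,30,31): XOR of data positions = 1⊕0⊕1⊕0⊕0⊕0⊕1⊕0⊕0⊕1⊕0⊕0⊕0⊕1⊕0 = 1
p16 (pos 16,17,18,19,20,21,22,23,24,25,26,27,28,29,30,31): XOR of data positions = 0⊕1⊕1⊕0⊕1⊕1⊕1⊕0⊕0⊕1⊕0⊕0⊕0⊕1⊕0 = 1
Codeword: 1101110110100011011011100100010

1101110110100011011011100100010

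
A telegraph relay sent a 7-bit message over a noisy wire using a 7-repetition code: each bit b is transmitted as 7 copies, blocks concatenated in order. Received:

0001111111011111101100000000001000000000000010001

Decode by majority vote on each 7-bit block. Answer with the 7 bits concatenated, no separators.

1110000

Block 1 (0001111): 4 ones → 1
Block 2 (1110111): 6 ones → 1
Block 3 (1110110): 5 ones → 1
Block 4 (0000000): 0 ones → 0
Block 5 (0010000): 1 one → 0
Block 6 (0000000): 0 ones → 0
Block 7 (0010001): 2 ones → 0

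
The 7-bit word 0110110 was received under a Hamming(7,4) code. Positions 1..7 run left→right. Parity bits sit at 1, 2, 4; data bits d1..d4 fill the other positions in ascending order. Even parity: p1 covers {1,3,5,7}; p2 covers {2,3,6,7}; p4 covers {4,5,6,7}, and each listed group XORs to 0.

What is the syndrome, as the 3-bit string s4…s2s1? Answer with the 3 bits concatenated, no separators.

010

s1 (pos 1,3,5,7): 0⊕1⊕1⊕0 = 0
s2 (pos 2,3,6,7): 1⊕1⊕1⊕0 = 1
s4 (pos 4,5,6,7): 0⊕1⊕1⊕0 = 0
Syndrome s4…s1 = 010 → error at position 2.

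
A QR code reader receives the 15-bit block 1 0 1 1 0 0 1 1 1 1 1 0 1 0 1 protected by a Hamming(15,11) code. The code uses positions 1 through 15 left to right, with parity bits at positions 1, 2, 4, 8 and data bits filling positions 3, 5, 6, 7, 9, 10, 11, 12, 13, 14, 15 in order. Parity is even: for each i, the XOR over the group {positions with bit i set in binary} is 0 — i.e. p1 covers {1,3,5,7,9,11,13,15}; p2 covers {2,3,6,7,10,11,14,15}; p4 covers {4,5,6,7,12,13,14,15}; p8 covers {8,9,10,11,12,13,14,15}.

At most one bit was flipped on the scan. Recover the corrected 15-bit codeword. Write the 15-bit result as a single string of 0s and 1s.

100100111110101

s1 (pos 1,3,5,7,9,11,13,15): 1⊕1⊕0⊕1⊕1⊕1⊕1⊕1 = 1
s2 (pos 2,3,6,7,10,11,14,15): 0⊕1⊕0⊕1⊕1⊕1⊕0⊕1 = 1
s4 (pos 4,5,6,7,12,13,14,15): 1⊕0⊕0⊕1⊕0⊕1⊕0⊕1 = 0
s8 (pos 8,9,10,11,12,13,14,15): 1⊕1⊕1⊕1⊕0⊕1⊕0⊕1 = 0
Syndrome s8…s1 = 0011 → error at position 3.
Flip position 3: 101100111110101 → 100100111110101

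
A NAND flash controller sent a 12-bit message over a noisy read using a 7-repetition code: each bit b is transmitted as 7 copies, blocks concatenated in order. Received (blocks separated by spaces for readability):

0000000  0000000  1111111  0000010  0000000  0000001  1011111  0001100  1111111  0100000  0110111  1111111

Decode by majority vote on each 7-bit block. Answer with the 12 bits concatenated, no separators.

Block 1 (0000000): 0 ones → 0
Block 2 (0000000): 0 ones → 0
Block 3 (1111111): 7 ones → 1
Block 4 (0000010): 1 one → 0
Block 5 (0000000): 0 ones → 0
Block 6 (0000001): 1 one → 0
Block 7 (1011111): 6 ones → 1
Block 8 (0001100): 2 ones → 0
Block 9 (1111111): 7 ones → 1
Block 10 (0100000): 1 one → 0
Block 11 (0110111): 5 ones → 1
Block 12 (1111111): 7 ones → 1

001000101011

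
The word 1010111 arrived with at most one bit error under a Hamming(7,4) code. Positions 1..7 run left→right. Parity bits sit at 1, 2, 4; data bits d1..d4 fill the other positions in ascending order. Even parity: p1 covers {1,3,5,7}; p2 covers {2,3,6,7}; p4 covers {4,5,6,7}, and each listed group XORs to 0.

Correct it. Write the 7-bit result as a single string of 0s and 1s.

s1 (pos 1,3,5,7): 1⊕1⊕1⊕1 = 0
s2 (pos 2,3,6,7): 0⊕1⊕1⊕1 = 1
s4 (pos 4,5,6,7): 0⊕1⊕1⊕1 = 1
Syndrome s4…s1 = 110 → error at position 6.
Flip position 6: 1010111 → 1010101

1010101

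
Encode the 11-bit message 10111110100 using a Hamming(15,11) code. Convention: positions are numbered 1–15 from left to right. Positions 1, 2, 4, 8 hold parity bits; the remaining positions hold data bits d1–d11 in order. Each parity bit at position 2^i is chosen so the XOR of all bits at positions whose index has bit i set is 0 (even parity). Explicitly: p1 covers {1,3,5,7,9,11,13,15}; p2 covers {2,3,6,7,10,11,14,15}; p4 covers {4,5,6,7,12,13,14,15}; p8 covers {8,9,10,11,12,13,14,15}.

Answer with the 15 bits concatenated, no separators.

Place data at non-parity positions: p1 p2 1 p4 0 1 1 p8 1 1 1 0 1 0 0
p1 (pos 1,3,5,7,9,11,13,15): XOR of data positions = 1⊕0⊕1⊕1⊕1⊕1⊕0 = 1
p2 (pos 2,3,6,7,10,11,14,15): XOR of data positions = 1⊕1⊕1⊕1⊕1⊕0⊕0 = 1
p4 (pos 4,5,6,7,12,13,14,15): XOR of data positions = 0⊕1⊕1⊕0⊕1⊕0⊕0 = 1
p8 (pos 8,9,10,11,12,13,14,15): XOR of data positions = 1⊕1⊕1⊕0⊕1⊕0⊕0 = 0
Codeword: 111101101110100

111101101110100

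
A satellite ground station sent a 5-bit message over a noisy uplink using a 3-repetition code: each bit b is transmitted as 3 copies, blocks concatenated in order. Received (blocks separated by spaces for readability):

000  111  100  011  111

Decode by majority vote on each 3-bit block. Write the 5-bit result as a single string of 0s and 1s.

01011

Block 1 (000): 0 ones → 0
Block 2 (111): 3 ones → 1
Block 3 (100): 1 one → 0
Block 4 (011): 2 ones → 1
Block 5 (111): 3 ones → 1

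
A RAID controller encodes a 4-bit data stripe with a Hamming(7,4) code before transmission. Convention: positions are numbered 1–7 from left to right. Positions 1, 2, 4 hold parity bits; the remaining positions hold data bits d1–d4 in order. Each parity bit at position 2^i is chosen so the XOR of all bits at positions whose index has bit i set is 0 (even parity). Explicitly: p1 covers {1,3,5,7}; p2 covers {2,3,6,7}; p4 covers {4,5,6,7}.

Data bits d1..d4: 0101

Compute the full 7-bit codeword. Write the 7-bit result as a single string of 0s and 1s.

Place data at non-parity positions: p1 p2 0 p4 1 0 1
p1 (pos 1,3,5,7): XOR of data positions = 0⊕1⊕1 = 0
p2 (pos 2,3,6,7): XOR of data positions = 0⊕0⊕1 = 1
p4 (pos 4,5,6,7): XOR of data positions = 1⊕0⊕1 = 0
Codeword: 0100101

0100101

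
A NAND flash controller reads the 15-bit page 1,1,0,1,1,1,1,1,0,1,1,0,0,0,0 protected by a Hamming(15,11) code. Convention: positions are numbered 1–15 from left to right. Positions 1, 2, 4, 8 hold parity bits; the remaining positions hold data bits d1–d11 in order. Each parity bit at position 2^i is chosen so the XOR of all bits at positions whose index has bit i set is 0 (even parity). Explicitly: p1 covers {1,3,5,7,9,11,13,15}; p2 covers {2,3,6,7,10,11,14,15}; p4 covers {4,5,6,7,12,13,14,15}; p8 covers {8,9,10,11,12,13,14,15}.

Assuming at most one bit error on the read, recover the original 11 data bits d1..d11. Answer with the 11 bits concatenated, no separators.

01110010000

s1 (pos 1,3,5,7,9,11,13,15): 1⊕0⊕1⊕1⊕0⊕1⊕0⊕0 = 0
s2 (pos 2,3,6,7,10,11,14,15): 1⊕0⊕1⊕1⊕1⊕1⊕0⊕0 = 1
s4 (pos 4,5,6,7,12,13,14,15): 1⊕1⊕1⊕1⊕0⊕0⊕0⊕0 = 0
s8 (pos 8,9,10,11,12,13,14,15): 1⊕0⊕1⊕1⊕0⊕0⊕0⊕0 = 1
Syndrome s8…s1 = 1010 → error at position 10.
Flip position 10: 110111110110000 → 110111110010000
Read data bits from positions 3,5,6,7,9,10,11,12,13,14,15: 01110010000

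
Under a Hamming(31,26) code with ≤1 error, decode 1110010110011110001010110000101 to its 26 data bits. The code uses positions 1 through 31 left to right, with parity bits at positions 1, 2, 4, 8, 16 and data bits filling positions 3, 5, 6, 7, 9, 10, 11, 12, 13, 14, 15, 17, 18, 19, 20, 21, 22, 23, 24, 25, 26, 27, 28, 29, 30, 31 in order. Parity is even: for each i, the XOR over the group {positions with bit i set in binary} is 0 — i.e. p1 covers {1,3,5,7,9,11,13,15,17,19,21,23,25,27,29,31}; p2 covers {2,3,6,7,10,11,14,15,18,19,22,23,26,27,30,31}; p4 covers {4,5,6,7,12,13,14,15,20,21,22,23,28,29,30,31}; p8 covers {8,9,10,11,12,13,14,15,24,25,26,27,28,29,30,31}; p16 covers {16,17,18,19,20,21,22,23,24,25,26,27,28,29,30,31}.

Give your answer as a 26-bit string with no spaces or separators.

s1 (pos 1,3,5,7,9,11,13,15,17,19,21,23,25,27,29,31): 1⊕1⊕0⊕0⊕1⊕0⊕1⊕1⊕0⊕1⊕1⊕1⊕0⊕0⊕1⊕1 = 0
s2 (pos 2,3,6,7,10,11,14,15,18,19,22,23,26,27,30,31): 1⊕1⊕1⊕0⊕0⊕0⊕1⊕1⊕0⊕1⊕0⊕1⊕0⊕0⊕0⊕1 = 0
s4 (pos 4,5,6,7,12,13,14,15,20,21,22,23,28,29,30,31): 0⊕0⊕1⊕0⊕1⊕1⊕1⊕1⊕0⊕1⊕0⊕1⊕0⊕1⊕0⊕1 = 1
s8 (pos 8,9,10,11,12,13,14,15,24,25,26,27,28,29,30,31): 1⊕1⊕0⊕0⊕1⊕1⊕1⊕1⊕1⊕0⊕0⊕0⊕0⊕1⊕0⊕1 = 1
s16 (pos 16,17,18,19,20,21,22,23,24,25,26,27,28,29,30,31): 0⊕0⊕0⊕1⊕0⊕1⊕0⊕1⊕1⊕0⊕0⊕0⊕0⊕1⊕0⊕1 = 0
Syndrome s16…s1 = 01100 → error at position 12.
Flip position 12: 1110010110011110001010110000101 → 1110010110001110001010110000101
Read data bits from positions 3,5,6,7,9,10,11,12,13,14,15,17,18,19,20,21,22,23,24,25,26,27,28,29,30,31: 10101000111001010110000101

10101000111001010110000101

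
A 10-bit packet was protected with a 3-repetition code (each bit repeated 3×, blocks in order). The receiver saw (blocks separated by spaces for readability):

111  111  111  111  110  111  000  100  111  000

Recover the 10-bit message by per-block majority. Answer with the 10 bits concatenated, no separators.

Block 1 (111): 3 ones → 1
Block 2 (111): 3 ones → 1
Block 3 (111): 3 ones → 1
Block 4 (111): 3 ones → 1
Block 5 (110): 2 ones → 1
Block 6 (111): 3 ones → 1
Block 7 (000): 0 ones → 0
Block 8 (100): 1 one → 0
Block 9 (111): 3 ones → 1
Block 10 (000): 0 ones → 0

1111110010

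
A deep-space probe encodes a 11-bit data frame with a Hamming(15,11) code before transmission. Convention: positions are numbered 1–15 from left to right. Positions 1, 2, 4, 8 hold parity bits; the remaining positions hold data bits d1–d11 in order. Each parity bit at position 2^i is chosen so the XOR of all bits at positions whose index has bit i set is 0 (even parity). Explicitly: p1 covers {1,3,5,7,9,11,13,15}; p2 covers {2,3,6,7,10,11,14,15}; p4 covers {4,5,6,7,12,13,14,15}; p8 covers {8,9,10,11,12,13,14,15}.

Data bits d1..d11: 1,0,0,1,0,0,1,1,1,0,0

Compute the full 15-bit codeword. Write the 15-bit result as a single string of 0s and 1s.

Place data at non-parity positions: p1 p2 1 p4 0 0 1 p8 0 0 1 1 1 0 0
p1 (pos 1,3,5,7,9,11,13,15): XOR of data positions = 1⊕0⊕1⊕0⊕1⊕1⊕0 = 0
p2 (pos 2,3,6,7,10,11,14,15): XOR of data positions = 1⊕0⊕1⊕0⊕1⊕0⊕0 = 1
p4 (pos 4,5,6,7,12,13,14,15): XOR of data positions = 0⊕0⊕1⊕1⊕1⊕0⊕0 = 1
p8 (pos 8,9,10,11,12,13,14,15): XOR of data positions = 0⊕0⊕1⊕1⊕1⊕0⊕0 = 1
Codeword: 011100110011100

011100110011100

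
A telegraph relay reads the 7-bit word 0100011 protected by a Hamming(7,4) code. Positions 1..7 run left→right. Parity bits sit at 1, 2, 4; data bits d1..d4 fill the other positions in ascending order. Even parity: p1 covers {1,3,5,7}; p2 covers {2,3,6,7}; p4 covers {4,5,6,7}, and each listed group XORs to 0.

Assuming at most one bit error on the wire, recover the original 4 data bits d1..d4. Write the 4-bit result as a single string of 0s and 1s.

s1 (pos 1,3,5,7): 0⊕0⊕0⊕1 = 1
s2 (pos 2,3,6,7): 1⊕0⊕1⊕1 = 1
s4 (pos 4,5,6,7): 0⊕0⊕1⊕1 = 0
Syndrome s4…s1 = 011 → error at position 3.
Flip position 3: 0100011 → 0110011
Read data bits from positions 3,5,6,7: 1011

1011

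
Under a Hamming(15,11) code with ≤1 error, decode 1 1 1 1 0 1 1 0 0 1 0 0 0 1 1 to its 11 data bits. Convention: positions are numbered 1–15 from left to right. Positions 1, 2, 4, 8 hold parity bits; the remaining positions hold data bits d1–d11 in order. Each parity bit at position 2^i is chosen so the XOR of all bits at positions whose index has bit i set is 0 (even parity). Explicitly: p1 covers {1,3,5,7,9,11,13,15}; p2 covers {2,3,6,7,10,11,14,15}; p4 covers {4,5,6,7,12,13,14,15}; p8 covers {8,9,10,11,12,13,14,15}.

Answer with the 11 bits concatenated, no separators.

s1 (pos 1,3,5,7,9,11,13,15): 1⊕1⊕0⊕1⊕0⊕0⊕0⊕1 = 0
s2 (pos 2,3,6,7,10,11,14,15): 1⊕1⊕1⊕1⊕1⊕0⊕1⊕1 = 1
s4 (pos 4,5,6,7,12,13,14,15): 1⊕0⊕1⊕1⊕0⊕0⊕1⊕1 = 1
s8 (pos 8,9,10,11,12,13,14,15): 0⊕0⊕1⊕0⊕0⊕0⊕1⊕1 = 1
Syndrome s8…s1 = 1110 → error at position 14.
Flip position 14: 111101100100011 → 111101100100001
Read data bits from positions 3,5,6,7,9,10,11,12,13,14,15: 10110100001

10110100001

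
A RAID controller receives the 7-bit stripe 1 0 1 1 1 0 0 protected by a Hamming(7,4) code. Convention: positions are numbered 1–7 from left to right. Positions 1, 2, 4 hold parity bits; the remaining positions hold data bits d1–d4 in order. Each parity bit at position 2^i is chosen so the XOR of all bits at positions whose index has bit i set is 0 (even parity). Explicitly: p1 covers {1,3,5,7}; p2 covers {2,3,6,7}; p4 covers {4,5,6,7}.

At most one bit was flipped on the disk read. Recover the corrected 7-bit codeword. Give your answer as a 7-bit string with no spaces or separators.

s1 (pos 1,3,5,7): 1⊕1⊕1⊕0 = 1
s2 (pos 2,3,6,7): 0⊕1⊕0⊕0 = 1
s4 (pos 4,5,6,7): 1⊕1⊕0⊕0 = 0
Syndrome s4…s1 = 011 → error at position 3.
Flip position 3: 1011100 → 1001100

1001100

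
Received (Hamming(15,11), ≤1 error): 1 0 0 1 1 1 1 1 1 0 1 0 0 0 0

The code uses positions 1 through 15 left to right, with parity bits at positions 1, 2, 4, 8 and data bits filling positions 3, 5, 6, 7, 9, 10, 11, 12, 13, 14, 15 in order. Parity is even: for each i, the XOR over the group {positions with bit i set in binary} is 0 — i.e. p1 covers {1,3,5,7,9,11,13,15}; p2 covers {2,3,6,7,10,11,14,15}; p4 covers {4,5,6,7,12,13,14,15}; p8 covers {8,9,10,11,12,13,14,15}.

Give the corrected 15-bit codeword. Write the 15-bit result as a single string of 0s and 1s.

s1 (pos 1,3,5,7,9,11,13,15): 1⊕0⊕1⊕1⊕1⊕1⊕0⊕0 = 1
s2 (pos 2,3,6,7,10,11,14,15): 0⊕0⊕1⊕1⊕0⊕1⊕0⊕0 = 1
s4 (pos 4,5,6,7,12,13,14,15): 1⊕1⊕1⊕1⊕0⊕0⊕0⊕0 = 0
s8 (pos 8,9,10,11,12,13,14,15): 1⊕1⊕0⊕1⊕0⊕0⊕0⊕0 = 1
Syndrome s8…s1 = 1011 → error at position 11.
Flip position 11: 100111111010000 → 100111111000000

100111111000000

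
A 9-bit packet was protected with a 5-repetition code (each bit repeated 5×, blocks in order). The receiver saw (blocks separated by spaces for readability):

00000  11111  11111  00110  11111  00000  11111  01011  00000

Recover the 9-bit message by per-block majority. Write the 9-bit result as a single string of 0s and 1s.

Block 1 (00000): 0 ones → 0
Block 2 (11111): 5 ones → 1
Block 3 (11111): 5 ones → 1
Block 4 (00110): 2 ones → 0
Block 5 (11111): 5 ones → 1
Block 6 (00000): 0 ones → 0
Block 7 (11111): 5 ones → 1
Block 8 (01011): 3 ones → 1
Block 9 (00000): 0 ones → 0

011010110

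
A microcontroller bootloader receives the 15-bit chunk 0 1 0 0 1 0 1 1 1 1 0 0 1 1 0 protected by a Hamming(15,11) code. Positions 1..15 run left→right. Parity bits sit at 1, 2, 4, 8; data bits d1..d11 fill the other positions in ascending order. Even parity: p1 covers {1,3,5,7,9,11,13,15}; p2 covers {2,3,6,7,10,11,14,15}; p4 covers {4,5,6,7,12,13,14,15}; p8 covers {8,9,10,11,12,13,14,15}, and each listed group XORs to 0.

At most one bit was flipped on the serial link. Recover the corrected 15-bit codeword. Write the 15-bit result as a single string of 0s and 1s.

s1 (pos 1,3,5,7,9,11,13,15): 0⊕0⊕1⊕1⊕1⊕0⊕1⊕0 = 0
s2 (pos 2,3,6,7,10,11,14,15): 1⊕0⊕0⊕1⊕1⊕0⊕1⊕0 = 0
s4 (pos 4,5,6,7,12,13,14,15): 0⊕1⊕0⊕1⊕0⊕1⊕1⊕0 = 0
s8 (pos 8,9,10,11,12,13,14,15): 1⊕1⊕1⊕0⊕0⊕1⊕1⊕0 = 1
Syndrome s8…s1 = 1000 → error at position 8.
Flip position 8: 010010111100110 → 010010101100110

010010101100110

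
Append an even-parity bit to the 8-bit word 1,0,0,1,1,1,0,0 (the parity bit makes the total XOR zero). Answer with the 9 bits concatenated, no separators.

XOR of the 8 data bits: 1⊕0⊕0⊕1⊕1⊕1⊕0⊕0 = 0
Parity bit = 0 (so all 9 bits XOR to 0).

100111000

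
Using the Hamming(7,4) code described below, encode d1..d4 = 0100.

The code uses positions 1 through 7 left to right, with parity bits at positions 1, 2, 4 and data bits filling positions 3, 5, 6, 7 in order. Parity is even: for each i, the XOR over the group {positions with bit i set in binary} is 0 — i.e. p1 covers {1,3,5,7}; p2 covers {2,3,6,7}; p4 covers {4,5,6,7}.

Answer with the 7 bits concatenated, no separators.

Place data at non-parity positions: p1 p2 0 p4 1 0 0
p1 (pos 1,3,5,7): XOR of data positions = 0⊕1⊕0 = 1
p2 (pos 2,3,6,7): XOR of data positions = 0⊕0⊕0 = 0
p4 (pos 4,5,6,7): XOR of data positions = 1⊕0⊕0 = 1
Codeword: 1001100

1001100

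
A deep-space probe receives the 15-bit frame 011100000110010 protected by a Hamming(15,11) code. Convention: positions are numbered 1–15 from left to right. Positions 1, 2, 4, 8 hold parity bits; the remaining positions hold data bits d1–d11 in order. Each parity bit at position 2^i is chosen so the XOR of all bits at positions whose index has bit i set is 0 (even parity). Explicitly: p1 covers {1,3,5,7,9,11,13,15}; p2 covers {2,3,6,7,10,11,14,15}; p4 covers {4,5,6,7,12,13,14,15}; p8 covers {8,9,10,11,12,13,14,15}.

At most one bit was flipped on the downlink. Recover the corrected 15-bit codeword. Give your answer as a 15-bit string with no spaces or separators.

011100000010010

s1 (pos 1,3,5,7,9,11,13,15): 0⊕1⊕0⊕0⊕0⊕1⊕0⊕0 = 0
s2 (pos 2,3,6,7,10,11,14,15): 1⊕1⊕0⊕0⊕1⊕1⊕1⊕0 = 1
s4 (pos 4,5,6,7,12,13,14,15): 1⊕0⊕0⊕0⊕0⊕0⊕1⊕0 = 0
s8 (pos 8,9,10,11,12,13,14,15): 0⊕0⊕1⊕1⊕0⊕0⊕1⊕0 = 1
Syndrome s8…s1 = 1010 → error at position 10.
Flip position 10: 011100000110010 → 011100000010010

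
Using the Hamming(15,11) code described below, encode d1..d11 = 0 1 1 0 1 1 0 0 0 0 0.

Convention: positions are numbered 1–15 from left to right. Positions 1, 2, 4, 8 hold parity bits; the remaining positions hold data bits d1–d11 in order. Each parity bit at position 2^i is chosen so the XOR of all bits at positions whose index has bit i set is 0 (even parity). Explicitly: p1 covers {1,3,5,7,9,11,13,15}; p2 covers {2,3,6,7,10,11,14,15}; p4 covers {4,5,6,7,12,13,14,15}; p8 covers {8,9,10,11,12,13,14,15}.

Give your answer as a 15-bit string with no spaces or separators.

Place data at non-parity positions: p1 p2 0 p4 1 1 0 p8 1 1 0 0 0 0 0
p1 (pos 1,3,5,7,9,11,13,15): XOR of data positions = 0⊕1⊕0⊕1⊕0⊕0⊕0 = 0
p2 (pos 2,3,6,7,10,11,14,15): XOR of data positions = 0⊕1⊕0⊕1⊕0⊕0⊕0 = 0
p4 (pos 4,5,6,7,12,13,14,15): XOR of data positions = 1⊕1⊕0⊕0⊕0⊕0⊕0 = 0
p8 (pos 8,9,10,11,12,13,14,15): XOR of data positions = 1⊕1⊕0⊕0⊕0⊕0⊕0 = 0
Codeword: 000011001100000

000011001100000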